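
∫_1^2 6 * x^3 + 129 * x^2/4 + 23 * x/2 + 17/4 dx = 477/4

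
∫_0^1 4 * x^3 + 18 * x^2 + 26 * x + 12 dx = 32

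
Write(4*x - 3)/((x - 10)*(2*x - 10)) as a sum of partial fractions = -17/(10*(x - 5)) + 37/(10*(x - 10))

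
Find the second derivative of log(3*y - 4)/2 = -9/(18*y^2 - 48*y + 32)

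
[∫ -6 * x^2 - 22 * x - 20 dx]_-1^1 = -44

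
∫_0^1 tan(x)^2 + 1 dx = tan(1)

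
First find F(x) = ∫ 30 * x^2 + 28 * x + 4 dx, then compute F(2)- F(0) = 144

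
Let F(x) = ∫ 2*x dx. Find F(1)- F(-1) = 0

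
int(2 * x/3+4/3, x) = x^2/3 + 4*x/3 + C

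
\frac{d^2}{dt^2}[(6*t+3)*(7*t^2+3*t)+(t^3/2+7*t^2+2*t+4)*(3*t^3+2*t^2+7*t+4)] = 45*t^4 + 440*t^3 + 282*t^2 + 654*t + 178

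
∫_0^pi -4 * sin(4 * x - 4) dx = 0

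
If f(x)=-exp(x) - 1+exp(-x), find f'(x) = (-exp(2*x) - 1)*exp(-x)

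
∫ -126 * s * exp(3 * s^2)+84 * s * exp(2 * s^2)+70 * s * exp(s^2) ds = (-21*exp(2*s^2) + 21*exp(s^2) + 35)*exp(s^2) + C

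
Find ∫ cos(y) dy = sin(y) + C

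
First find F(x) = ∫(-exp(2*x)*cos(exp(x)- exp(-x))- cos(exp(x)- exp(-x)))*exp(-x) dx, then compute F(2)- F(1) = sin(-exp(2) + exp(-2)) + sin(E - exp(-1))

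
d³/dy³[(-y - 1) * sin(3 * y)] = 27*y*cos(3*y) + 27*sin(3*y) + 27*cos(3*y)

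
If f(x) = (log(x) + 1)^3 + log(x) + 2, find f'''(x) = (6*log(x)^2 - 6*log(x) - 4)/x^3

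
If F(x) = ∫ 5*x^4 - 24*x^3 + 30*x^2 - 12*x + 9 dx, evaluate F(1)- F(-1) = 40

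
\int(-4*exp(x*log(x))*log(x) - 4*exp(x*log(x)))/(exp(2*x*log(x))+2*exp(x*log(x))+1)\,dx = (3 - exp(x*log(x)))/(exp(x*log(x)) + 1) + C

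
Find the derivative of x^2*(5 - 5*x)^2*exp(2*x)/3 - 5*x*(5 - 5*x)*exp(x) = 50*x^4*exp(2*x)/3 - 100*x^2*exp(2*x)/3 + 25*x^2*exp(x) + 50*x*exp(2*x)/3 + 25*x*exp(x) - 25*exp(x)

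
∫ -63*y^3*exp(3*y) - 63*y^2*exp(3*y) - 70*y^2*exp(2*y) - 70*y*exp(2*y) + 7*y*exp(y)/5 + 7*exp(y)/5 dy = 7*y*(-15*y^2*exp(2*y) - 25*y*exp(y) + 1)*exp(y)/5 + C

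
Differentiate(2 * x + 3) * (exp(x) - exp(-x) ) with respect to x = (2*x*exp(2*x) + 2*x + 5*exp(2*x) + 1)*exp(-x)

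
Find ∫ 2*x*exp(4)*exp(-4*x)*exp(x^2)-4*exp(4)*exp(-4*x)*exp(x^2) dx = exp((x - 2)^2) + C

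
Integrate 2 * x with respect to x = x^2 + C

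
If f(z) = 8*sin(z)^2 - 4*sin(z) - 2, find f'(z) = 4*(4*sin(z) - 1)*cos(z)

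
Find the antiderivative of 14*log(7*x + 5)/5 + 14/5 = 2*(7*x + 5)*log(7*x + 5)/5 + C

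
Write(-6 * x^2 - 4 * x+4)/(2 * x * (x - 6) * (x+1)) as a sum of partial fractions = 1/(7*(x + 1)) - 59/(21*(x - 6)) - 1/(3*x)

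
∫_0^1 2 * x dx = 1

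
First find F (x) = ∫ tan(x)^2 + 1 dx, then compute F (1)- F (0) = tan(1)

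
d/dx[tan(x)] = cos(x)^(-2)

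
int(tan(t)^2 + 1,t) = tan(t) + C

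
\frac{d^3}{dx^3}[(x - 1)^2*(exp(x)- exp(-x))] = (x^2*exp(2*x) + x^2 + 4*x*exp(2*x) - 8*x + exp(2*x) + 13)*exp(-x)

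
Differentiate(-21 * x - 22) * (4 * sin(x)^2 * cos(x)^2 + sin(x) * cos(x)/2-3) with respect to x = -42*x*sin(4*x) - 21*x*cos(2*x)/2 + 21*(1 - cos(2*x))^2 - 21*sin(2*x)/4 - 44*sin(4*x) + 31*cos(2*x) + 21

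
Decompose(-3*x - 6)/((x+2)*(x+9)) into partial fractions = -3/(x + 9)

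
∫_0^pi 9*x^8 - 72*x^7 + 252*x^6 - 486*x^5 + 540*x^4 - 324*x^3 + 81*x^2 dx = (1 + (-1 + pi)^3)^3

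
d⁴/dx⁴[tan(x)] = 24*tan(x)^5 + 40*tan(x)^3 + 16*tan(x)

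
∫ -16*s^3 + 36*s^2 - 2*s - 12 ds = -4*s^4 + 12*s^3 - s^2 - 12*s + C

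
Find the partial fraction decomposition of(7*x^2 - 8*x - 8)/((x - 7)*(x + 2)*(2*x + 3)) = -79/(17*(2*x + 3)) + 4/(x + 2) + 31/(17*(x - 7))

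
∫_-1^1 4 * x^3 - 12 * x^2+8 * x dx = -8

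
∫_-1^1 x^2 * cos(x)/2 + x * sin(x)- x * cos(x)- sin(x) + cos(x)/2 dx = 2*sin(1)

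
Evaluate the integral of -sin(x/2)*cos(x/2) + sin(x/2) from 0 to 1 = (-1 + cos(1/2))^2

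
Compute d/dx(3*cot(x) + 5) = -3/sin(x)^2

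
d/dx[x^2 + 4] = 2*x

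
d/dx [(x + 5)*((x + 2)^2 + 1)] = 3*x^2 + 18*x + 25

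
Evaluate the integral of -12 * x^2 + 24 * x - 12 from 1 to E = -4*(-1 + E)^3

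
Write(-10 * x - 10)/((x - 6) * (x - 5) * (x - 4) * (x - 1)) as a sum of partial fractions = 1/(3*(x - 1)) - 25/(3*(x - 4)) + 15/(x - 5) - 7/(x - 6)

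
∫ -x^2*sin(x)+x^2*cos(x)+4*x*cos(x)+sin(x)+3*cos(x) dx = sqrt(2)*(x + 1)^2*sin(x + pi/4) + C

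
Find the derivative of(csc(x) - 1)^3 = -3*(sin(x) - 1)^2*cos(x)/sin(x)^4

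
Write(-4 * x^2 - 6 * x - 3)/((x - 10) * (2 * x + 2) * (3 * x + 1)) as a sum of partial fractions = 13/(124*(3*x + 1)) - 1/(44*(x + 1)) - 463/(682*(x - 10))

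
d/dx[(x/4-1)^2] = x/8 - 1/2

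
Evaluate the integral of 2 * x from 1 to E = -1 + exp(2)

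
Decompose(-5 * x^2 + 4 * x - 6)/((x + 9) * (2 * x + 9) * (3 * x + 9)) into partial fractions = 167/(27*(2*x + 9)) - 149/(54*(x + 9)) - 7/(6*(x + 3))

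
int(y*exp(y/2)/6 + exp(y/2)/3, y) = y*exp(y/2)/3 + C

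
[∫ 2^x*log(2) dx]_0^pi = -1 + 2^pi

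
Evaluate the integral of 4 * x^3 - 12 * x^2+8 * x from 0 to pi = (-1 + (-1 + pi)^2)^2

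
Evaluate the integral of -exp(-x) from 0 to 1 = -1 + exp(-1)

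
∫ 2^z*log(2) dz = 2^z + C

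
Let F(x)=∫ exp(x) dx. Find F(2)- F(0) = -1 + exp(2)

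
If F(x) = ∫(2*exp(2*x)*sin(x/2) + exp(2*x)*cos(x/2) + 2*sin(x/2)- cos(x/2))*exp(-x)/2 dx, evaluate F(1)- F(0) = (E - exp(-1))*sin(1/2)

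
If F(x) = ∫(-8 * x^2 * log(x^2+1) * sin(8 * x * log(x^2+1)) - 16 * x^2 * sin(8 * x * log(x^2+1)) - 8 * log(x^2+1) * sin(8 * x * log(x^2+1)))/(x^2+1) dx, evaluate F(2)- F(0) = -1 + cos(16*log(5))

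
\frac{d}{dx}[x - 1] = 1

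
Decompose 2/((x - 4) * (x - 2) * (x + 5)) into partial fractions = 2/(63*(x + 5)) - 1/(7*(x - 2)) + 1/(9*(x - 4))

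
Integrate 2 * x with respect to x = x^2 + C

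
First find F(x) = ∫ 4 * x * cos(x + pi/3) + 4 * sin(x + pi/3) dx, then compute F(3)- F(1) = 12*sin(pi/3 + 3) - 4*sin(1 + pi/3)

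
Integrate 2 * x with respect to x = x^2 + C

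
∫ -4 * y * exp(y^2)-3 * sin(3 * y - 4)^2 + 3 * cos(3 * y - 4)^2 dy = -2*exp(y^2) + sin(6*y - 8)/2 + C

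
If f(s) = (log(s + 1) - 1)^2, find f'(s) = (2*log(s + 1) - 2)/(s + 1)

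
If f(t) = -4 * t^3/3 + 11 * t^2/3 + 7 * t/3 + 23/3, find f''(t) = 22/3 - 8*t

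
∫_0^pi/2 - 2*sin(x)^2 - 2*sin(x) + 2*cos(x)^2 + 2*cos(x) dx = 0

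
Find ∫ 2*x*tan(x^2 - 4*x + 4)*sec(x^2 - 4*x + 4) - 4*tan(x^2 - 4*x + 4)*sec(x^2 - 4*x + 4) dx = sec((x - 2)^2) + C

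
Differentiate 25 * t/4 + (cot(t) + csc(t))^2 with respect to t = 25/4 + 2/sin(t) - 4*cos(t)/sin(t)^3 - 4/sin(t)^3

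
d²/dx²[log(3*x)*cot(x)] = (2*x^2*log(x)*cos(x)/sin(x)^3 + 2*x^2*log(3)*cos(x)/sin(x)^3 - 2*x/sin(x)^2 - 1/tan(x))/x^2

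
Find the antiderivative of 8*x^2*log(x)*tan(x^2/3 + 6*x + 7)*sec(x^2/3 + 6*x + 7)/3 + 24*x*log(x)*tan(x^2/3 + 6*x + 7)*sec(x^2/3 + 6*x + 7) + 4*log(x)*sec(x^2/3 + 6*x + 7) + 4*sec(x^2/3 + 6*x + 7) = 4*x*log(x)*sec(x^2/3 + 6*x + 7) + C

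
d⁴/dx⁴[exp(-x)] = exp(-x)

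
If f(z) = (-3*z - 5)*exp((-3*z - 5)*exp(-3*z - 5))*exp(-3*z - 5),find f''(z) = (-243*z^3 + 243*z^2*exp(3*z + 5) - 1053*z^2 + 648*z*exp(3*z + 5) - 27*z*exp(6*z + 10) - 1512*z + 423*exp(3*z + 5) - 27*exp(6*z + 10) - 720)*exp(-9*z - 3*z*exp(-5)*exp(-3*z) - 15 - 5*exp(-5)*exp(-3*z))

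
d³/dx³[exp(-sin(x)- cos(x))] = (sqrt(2)*sin(3*x + pi/4)/2 - 3*cos(2*x) - sqrt(2)*cos(x + pi/4)/2)*exp(-sqrt(2)*sin(x + pi/4))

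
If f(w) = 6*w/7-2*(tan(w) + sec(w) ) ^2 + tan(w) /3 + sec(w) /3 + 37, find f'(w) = 2*(-16*sin(w) + sin(2*w)/3 + 41*cos(w)/21 + 4*cos(2*w) + 3*cos(3*w)/7 - 12)/(3*cos(w) + cos(3*w))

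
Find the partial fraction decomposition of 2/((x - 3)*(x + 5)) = -1/(4*(x + 5)) + 1/(4*(x - 3))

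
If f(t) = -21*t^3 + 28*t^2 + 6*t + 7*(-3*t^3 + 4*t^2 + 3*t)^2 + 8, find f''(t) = 1890*t^4 - 3360*t^3 - 168*t^2 + 882*t + 182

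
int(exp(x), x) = exp(x) + C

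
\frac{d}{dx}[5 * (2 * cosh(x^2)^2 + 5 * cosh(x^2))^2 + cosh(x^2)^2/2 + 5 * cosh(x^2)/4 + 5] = x*(305*sinh(x^2)/2 + 291*sinh(2*x^2) + 150*sinh(3*x^2) + 20*sinh(4*x^2))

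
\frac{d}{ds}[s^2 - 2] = 2*s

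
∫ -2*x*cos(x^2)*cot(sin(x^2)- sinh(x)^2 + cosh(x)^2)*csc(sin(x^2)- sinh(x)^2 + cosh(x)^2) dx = csc(sin(x^2) + 1) + C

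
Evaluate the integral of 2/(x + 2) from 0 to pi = -2*log(2) + 2*log(2 + pi)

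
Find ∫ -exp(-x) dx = exp(-x) + C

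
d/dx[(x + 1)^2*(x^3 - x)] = 5*x^4 + 8*x^3 - 4*x - 1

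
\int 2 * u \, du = u^2 + C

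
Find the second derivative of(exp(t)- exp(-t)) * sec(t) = 4*(exp(2*t)*sin(2*t) + 2*exp(2*t) + sin(2*t) - 2)*exp(-t)/(3*cos(t) + cos(3*t))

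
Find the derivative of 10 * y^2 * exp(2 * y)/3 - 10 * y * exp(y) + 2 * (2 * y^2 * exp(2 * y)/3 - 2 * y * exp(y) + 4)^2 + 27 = 32*y^4*exp(4*y)/9 + 32*y^3*exp(4*y)/9 - 16*y^3*exp(3*y) - 16*y^2*exp(3*y) + 44*y^2*exp(2*y) + 44*y*exp(2*y) - 42*y*exp(y) - 42*exp(y)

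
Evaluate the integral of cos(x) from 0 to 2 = sin(2)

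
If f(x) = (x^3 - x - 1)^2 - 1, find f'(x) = 6*x^5 - 8*x^3 - 6*x^2 + 2*x + 2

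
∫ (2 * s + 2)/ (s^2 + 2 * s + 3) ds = log(s^2 + 2*s + 3) + C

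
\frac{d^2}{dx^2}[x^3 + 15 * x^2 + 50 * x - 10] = 6*x + 30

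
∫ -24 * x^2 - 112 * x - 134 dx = -8*x^3 - 56*x^2 - 134*x + C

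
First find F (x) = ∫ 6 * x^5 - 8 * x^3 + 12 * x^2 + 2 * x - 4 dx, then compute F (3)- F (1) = 672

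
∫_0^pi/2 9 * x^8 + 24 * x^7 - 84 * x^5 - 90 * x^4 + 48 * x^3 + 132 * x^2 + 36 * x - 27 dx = (-3 - pi/2 + pi^2/4 + pi^3/8)^3 + 27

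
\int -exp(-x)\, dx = exp(-x) + C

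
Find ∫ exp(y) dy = exp(y) + C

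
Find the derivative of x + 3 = 1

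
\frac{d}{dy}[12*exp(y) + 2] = 12*exp(y)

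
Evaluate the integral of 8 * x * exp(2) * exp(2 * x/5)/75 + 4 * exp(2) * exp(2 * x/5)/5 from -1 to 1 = -16*exp(8/5)/15 + 8*exp(12/5)/5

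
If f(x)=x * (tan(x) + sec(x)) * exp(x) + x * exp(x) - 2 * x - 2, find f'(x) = x*exp(x)*tan(x)^2 + x*exp(x)*tan(x)*sec(x) + x*exp(x)*tan(x) + x*exp(x)*sec(x) + 2*x*exp(x) + exp(x)*tan(x) + exp(x)*sec(x) + exp(x) - 2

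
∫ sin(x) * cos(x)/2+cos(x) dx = (sin(x) + 2)^2/4 + C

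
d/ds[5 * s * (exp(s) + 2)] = 5*s*exp(s) + 5*exp(s) + 10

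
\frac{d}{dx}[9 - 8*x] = -8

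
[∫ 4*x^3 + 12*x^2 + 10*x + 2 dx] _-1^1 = 12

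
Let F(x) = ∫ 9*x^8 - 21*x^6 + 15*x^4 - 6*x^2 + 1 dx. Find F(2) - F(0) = 210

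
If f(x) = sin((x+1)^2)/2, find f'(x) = (x + 1)*cos(x^2 + 2*x + 1)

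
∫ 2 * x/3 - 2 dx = x^2/3 - 2*x + C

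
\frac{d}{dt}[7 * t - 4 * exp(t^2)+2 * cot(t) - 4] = -8*t*exp(t^2) - 2*cot(t)^2 + 5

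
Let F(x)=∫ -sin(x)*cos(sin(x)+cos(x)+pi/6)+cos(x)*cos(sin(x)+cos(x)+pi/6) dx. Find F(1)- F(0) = -sin(pi/6 + 1) + sin(pi/6 + cos(1) + sin(1))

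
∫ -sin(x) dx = cos(x) + C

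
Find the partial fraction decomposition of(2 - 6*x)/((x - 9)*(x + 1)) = -4/(5*(x + 1)) - 26/(5*(x - 9))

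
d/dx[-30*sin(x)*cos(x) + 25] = -30*cos(2*x)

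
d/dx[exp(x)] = exp(x)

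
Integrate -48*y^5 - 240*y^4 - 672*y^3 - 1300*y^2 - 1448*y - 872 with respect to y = -8*y^6 - 48*y^5 - 168*y^4 - 1300*y^3/3 - 724*y^2 - 872*y + C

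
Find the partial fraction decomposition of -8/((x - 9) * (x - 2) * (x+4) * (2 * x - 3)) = -64/(165*(2*x - 3)) + 4/(429*(x + 4)) + 4/(21*(x - 2)) - 8/(1365*(x - 9))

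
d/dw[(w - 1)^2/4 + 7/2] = w/2 - 1/2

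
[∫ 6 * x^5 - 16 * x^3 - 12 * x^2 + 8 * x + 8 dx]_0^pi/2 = -4 + (-pi - 2 + pi^3/8)^2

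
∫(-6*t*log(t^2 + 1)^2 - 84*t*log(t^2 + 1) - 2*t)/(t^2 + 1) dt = (-log(t^2 + 1)^2 - 21*log(t^2 + 1) - 1)*log(t^2 + 1) + C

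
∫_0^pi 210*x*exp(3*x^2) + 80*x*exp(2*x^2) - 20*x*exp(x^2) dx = -10*exp(pi^2) - 45 + 20*exp(2*pi^2) + 35*exp(3*pi^2)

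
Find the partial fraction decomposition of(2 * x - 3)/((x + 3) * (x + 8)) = 19/(5*(x + 8)) - 9/(5*(x + 3))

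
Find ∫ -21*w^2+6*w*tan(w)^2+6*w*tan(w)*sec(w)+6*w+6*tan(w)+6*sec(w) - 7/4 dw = w*(-28*w^2 + 24*tan(w) + 24*sec(w) - 7)/4 + C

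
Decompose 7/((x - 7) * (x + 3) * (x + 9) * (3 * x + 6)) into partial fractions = -1/(288*(x + 9)) + 7/(180*(x + 3)) - 1/(27*(x + 2)) + 7/(4320*(x - 7))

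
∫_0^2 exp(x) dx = -1 + exp(2)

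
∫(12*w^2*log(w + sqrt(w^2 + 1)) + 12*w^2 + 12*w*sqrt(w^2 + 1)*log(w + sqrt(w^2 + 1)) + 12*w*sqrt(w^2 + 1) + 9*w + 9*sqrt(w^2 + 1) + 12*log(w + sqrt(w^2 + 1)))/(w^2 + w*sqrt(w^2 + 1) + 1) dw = 3*(4*w + 3)*log(w + sqrt(w^2 + 1)) + C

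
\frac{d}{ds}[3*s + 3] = 3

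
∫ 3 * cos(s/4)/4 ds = 3*sin(s/4) + C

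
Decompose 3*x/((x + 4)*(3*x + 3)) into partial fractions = 4/(3*(x + 4)) - 1/(3*(x + 1))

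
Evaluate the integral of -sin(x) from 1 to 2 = -cos(1) + cos(2)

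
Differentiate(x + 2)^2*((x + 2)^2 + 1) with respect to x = 4*x^3 + 24*x^2 + 50*x + 36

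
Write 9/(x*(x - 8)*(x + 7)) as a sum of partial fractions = 3/(35*(x + 7)) + 3/(40*(x - 8)) - 9/(56*x)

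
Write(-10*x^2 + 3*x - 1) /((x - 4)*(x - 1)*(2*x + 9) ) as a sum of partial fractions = -868/(187*(2*x + 9)) + 8/(33*(x - 1)) - 149/(51*(x - 4))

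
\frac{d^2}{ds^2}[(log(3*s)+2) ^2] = (-2*log(s) - 2*log(3) - 2)/s^2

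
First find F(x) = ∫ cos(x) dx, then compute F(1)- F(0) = sin(1)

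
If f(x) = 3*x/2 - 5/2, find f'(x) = 3/2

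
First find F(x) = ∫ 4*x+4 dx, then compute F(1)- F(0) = 6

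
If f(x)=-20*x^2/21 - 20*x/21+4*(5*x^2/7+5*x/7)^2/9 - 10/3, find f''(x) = 400*x^2/147 + 400*x/147 - 640/441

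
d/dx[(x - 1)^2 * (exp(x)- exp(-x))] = (x^2*exp(2*x) + x^2 - 4*x - exp(2*x) + 3)*exp(-x)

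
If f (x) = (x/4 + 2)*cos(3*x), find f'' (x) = -9*x*cos(3*x)/4 - 3*sin(3*x)/2 - 18*cos(3*x)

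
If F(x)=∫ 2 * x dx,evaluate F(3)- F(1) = 8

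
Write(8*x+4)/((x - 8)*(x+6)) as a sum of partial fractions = 22/(7*(x + 6)) + 34/(7*(x - 8))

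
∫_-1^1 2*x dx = 0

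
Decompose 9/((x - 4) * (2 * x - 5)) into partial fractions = -6/(2*x - 5) + 3/(x - 4)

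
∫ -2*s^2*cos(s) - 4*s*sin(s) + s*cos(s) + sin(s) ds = s*(1 - 2*s)*sin(s) + C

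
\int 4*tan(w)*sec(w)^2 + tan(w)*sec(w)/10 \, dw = (20*sec(w) + 1)*sec(w)/10 + C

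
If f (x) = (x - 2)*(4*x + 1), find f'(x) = 8*x - 7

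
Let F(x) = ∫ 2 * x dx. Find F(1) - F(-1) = 0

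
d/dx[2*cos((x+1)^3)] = -6*(x + 1)^2*sin(x^3 + 3*x^2 + 3*x + 1)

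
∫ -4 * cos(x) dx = -4*sin(x) + C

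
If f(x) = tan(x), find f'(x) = cos(x)^(-2)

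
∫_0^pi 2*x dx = pi^2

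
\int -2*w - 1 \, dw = -w^2 - w + C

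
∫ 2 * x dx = x^2 + C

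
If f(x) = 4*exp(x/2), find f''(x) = exp(x/2)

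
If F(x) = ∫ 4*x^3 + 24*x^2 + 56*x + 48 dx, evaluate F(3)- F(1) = 608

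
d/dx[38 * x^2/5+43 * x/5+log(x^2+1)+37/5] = (76*x^3 + 43*x^2 + 86*x + 43)/(5*x^2 + 5)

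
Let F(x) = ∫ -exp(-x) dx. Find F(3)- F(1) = -exp(-1) + exp(-3)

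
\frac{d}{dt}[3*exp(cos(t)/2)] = -3*exp(cos(t)/2)*sin(t)/2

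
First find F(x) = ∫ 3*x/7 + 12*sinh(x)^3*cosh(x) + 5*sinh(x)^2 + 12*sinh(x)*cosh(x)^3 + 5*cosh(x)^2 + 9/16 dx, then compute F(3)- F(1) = -3*cosh(4)/4 - 5*sinh(2)/2 + 159/56 + 5*sinh(6)/2 + 3*cosh(12)/4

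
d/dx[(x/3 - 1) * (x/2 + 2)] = x/3 + 1/6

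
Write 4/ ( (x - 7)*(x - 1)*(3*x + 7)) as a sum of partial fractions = 9/(70*(3*x + 7)) - 1/(15*(x - 1)) + 1/(42*(x - 7))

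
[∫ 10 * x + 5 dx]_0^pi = 5*pi*(1 + pi)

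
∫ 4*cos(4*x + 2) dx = sin(4*x + 2) + C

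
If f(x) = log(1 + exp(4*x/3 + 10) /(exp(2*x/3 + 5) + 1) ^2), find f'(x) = (4*exp(4*x/3 + 10) + 8*exp(2*x + 15) + 4*exp(8*x/3 + 20))/(6*exp(25)*exp(10*x/3) + 24*exp(20)*exp(8*x/3) + 33*exp(10)*exp(4*x/3) + 15*exp(5)*exp(2*x/3) + 39*exp(15)*exp(2*x) + 3)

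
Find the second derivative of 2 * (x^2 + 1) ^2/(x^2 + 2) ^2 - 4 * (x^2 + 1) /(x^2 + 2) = (40*x^2 - 16)/(x^8 + 8*x^6 + 24*x^4 + 32*x^2 + 16)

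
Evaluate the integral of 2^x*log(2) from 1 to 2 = 2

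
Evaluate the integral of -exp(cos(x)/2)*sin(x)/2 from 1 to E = -exp(cos(1)/2) + exp(cos(E)/2)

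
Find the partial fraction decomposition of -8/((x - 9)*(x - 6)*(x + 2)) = -1/(11*(x + 2)) + 1/(3*(x - 6)) - 8/(33*(x - 9))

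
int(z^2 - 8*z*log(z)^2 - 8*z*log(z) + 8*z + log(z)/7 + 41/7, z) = z*(7*z^2 - 84*z*log(z)^2 + 84*z + 3*log(z) + 120)/21 + C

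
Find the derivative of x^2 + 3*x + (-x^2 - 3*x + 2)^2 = 4*x^3 + 18*x^2 + 12*x - 9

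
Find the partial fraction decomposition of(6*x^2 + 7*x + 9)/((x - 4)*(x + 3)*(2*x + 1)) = -28/(45*(2*x + 1)) + 6/(5*(x + 3)) + 19/(9*(x - 4))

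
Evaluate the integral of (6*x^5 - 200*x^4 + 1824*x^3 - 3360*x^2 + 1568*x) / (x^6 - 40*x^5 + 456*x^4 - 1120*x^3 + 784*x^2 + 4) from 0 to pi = log(1 + (-10*pi^2 + pi^3/2 + 14*pi)^2)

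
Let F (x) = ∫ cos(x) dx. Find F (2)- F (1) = -sin(1) + sin(2)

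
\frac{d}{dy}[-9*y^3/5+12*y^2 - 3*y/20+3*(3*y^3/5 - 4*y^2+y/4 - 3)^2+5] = 162*y^5/25 - 72*y^4 + 978*y^3/5 - 279*y^2/5 + 1347*y/8 - 93/20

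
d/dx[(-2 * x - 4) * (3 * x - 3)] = -12*x - 6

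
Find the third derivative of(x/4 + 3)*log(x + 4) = (12 - x)/(4*x^3 + 48*x^2 + 192*x + 256)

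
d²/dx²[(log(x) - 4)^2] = (10 - 2*log(x))/x^2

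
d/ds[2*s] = 2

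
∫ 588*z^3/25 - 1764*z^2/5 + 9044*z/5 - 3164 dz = 147*z^4/25 - 588*z^3/5 + 4522*z^2/5 - 3164*z + C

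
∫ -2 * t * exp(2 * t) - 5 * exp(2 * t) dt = (-t - 2)*exp(2*t) + C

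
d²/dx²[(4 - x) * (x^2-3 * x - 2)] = 14 - 6*x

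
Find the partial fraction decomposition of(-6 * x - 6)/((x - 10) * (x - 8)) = 27/(x - 8) - 33/(x - 10)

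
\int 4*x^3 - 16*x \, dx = x^4 - 8*x^2 + C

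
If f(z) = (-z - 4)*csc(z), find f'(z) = z*cot(z)*csc(z) + 4*cot(z)*csc(z) - csc(z)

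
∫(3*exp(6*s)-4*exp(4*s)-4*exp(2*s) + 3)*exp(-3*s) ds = 8*sinh(s)^3 - 2*sinh(s) + C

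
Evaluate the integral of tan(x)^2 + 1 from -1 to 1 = 2*tan(1)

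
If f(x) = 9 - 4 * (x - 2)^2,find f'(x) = 16 - 8*x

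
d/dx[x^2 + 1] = 2*x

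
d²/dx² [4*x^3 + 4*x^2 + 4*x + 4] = 24*x + 8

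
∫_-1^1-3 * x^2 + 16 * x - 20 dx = -42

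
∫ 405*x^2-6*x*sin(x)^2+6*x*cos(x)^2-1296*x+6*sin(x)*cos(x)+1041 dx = 3*x*(45*x^2 - 216*x + sin(2*x) + 347) + C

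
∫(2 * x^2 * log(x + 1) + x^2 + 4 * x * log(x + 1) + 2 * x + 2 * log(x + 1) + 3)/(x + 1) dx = ((x + 1)^2 + 2)*log(x + 1) + C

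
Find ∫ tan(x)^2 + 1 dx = tan(x) + C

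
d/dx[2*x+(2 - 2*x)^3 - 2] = -24*x^2 + 48*x - 22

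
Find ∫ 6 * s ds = 3*s^2 + C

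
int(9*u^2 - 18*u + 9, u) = 3*u^3 - 9*u^2 + 9*u + C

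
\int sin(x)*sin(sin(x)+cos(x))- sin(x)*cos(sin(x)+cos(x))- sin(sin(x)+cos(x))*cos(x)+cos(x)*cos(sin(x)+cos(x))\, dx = sqrt(2)*sin(sqrt(2)*sin(x + pi/4) + pi/4) + C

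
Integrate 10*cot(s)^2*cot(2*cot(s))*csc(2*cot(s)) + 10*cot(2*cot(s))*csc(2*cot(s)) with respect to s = 5*csc(2*cot(s)) + C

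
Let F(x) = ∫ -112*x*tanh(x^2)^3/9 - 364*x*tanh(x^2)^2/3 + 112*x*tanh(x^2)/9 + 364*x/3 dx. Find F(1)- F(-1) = 0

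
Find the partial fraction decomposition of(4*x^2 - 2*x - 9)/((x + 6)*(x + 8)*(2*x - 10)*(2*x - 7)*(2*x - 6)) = -44/(437*(2*x - 7)) + 263/(26312*(x + 8)) - 49/(5016*(x + 6)) + 7/(264*(x - 3)) + 27/(1144*(x - 5))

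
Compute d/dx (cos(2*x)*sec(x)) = -(2 + cos(x)^(-2))*sin(x)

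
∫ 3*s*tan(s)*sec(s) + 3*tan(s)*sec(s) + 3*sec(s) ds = (3*s + 3)*sec(s) + C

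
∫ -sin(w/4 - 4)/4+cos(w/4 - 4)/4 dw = sqrt(2)*cos(-w/4 + pi/4 + 4) + C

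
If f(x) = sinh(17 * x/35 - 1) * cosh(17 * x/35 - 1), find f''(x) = 578*sinh(34*x/35 - 2)/1225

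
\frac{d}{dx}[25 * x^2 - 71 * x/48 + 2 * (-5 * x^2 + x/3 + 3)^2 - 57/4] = 200*x^3 - 20*x^2 - 626*x/9 + 121/48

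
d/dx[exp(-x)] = -exp(-x)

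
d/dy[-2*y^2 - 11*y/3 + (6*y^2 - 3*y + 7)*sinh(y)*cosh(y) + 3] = 6*y^2*cosh(2*y) + 6*y*sinh(2*y) - 3*y*cosh(2*y) - 4*y - 3*sinh(2*y)/2 + 7*cosh(2*y) - 11/3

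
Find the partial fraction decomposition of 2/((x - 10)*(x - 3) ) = -2/(7*(x - 3)) + 2/(7*(x - 10))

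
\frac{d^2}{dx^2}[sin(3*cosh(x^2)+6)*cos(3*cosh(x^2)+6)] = -12*x^2*sin(3*cosh(x^2) + 6)^2*cosh(x^2) - 72*x^2*sin(6*cosh(x^2) + 12)*sinh(x^2)^2 + 12*x^2*cos(3*cosh(x^2) + 6)^2*cosh(x^2) - 6*sin(3*cosh(x^2) + 6)^2*sinh(x^2) + 6*cos(3*cosh(x^2) + 6)^2*sinh(x^2)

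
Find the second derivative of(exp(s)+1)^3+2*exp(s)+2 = 9*exp(3*s) + 12*exp(2*s) + 5*exp(s)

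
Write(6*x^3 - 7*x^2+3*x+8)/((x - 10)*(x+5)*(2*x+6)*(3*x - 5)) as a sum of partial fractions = -36/(875*(3*x - 5)) + 233/(300*(x + 5)) - 113/(364*(x + 3)) + 2669/(4875*(x - 10))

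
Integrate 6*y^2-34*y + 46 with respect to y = 2*y^3 - 17*y^2 + 46*y + C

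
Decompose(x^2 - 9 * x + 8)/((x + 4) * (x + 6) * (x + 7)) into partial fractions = 40/(x + 7) - 49/(x + 6) + 10/(x + 4)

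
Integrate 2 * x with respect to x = x^2 + C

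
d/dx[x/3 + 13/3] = 1/3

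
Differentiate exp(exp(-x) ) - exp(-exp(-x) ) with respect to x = (-exp(2*exp(-x)) - 1)*exp(-x - exp(-x))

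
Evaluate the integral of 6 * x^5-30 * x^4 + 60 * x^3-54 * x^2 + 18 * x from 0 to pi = (1 + (-1 + pi)^3)^2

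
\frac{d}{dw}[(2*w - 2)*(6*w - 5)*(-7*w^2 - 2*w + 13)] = -336*w^3 + 390*w^2 + 260*w - 306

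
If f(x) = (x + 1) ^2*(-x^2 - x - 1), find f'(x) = -4*x^3 - 9*x^2 - 8*x - 3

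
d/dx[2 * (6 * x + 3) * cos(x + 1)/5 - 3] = -12*x*sin(x + 1)/5 - 6*sin(x + 1)/5 + 12*cos(x + 1)/5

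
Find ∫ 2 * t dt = t^2 + C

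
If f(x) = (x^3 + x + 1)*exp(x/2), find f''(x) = x^3*exp(x/2)/4 + 3*x^2*exp(x/2) + 25*x*exp(x/2)/4 + 5*exp(x/2)/4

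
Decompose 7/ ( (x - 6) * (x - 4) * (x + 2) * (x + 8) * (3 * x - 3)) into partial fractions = 1/(3888*(x + 8)) - 7/(2592*(x + 2)) + 7/(1215*(x - 1)) - 7/(1296*(x - 4)) + 1/(480*(x - 6))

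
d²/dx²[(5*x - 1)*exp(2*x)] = 20*x*exp(2*x) + 16*exp(2*x)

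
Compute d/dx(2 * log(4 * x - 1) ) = 8/(4*x - 1)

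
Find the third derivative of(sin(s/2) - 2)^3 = 3*sin(s) - 51*cos(s/2)/32 + 27*cos(3*s/2)/32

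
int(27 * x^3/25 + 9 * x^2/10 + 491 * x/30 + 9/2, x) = 27*x^4/100 + 3*x^3/10 + 491*x^2/60 + 9*x/2 + C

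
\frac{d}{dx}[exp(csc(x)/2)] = -exp(csc(x)/2)*cot(x)*csc(x)/2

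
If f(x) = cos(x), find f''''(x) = cos(x)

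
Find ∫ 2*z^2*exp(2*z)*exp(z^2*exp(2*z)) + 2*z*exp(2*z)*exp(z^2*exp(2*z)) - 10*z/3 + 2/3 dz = -5*z^2/3 + 2*z/3 + exp(z^2*exp(2*z)) + C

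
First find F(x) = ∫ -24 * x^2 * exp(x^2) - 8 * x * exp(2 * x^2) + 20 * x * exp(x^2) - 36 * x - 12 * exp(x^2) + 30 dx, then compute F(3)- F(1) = -2*(7 + exp(9))^2 - 2*E + 12 + 2*(1 + E)^2 + 2*exp(9)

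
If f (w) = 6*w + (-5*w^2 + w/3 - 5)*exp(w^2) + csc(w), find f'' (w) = -20*w^4*exp(w^2) + 4*w^3*exp(w^2)/3 - 70*w^2*exp(w^2) + 2*w*exp(w^2) - 20*exp(w^2) - 1/sin(w) + 2/sin(w)^3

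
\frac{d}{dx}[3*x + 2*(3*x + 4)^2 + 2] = 36*x + 51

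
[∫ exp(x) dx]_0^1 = -1 + E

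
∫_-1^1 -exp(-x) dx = -E + exp(-1)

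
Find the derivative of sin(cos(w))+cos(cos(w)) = -sqrt(2)*sin(w)*cos(cos(w) + pi/4)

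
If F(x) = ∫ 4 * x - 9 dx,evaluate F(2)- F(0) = -10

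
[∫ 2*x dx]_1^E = -1 + exp(2)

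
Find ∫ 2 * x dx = x^2 + C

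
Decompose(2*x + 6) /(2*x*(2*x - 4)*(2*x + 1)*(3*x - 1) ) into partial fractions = -9/(5*(3*x - 1)) - 2/(5*(2*x + 1)) + 1/(20*(x - 2)) + 3/(4*x)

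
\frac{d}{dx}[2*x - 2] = 2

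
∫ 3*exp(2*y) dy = 3*exp(2*y)/2 + C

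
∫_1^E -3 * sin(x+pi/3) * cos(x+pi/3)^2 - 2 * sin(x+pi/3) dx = 2*cos(pi/3 + E) + cos(pi/3 + E)^3 - cos(1 + pi/3)^3 - 2*cos(1 + pi/3)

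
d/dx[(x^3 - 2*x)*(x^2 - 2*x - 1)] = 5*x^4 - 8*x^3 - 9*x^2 + 8*x + 2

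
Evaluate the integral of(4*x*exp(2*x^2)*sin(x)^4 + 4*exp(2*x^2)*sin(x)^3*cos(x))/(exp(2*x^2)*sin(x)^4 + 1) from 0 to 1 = log(1 + exp(2)*sin(1)^4)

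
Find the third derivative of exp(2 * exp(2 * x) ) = 16*exp(2*x + 2*exp(2*x)) + 96*exp(4*x + 2*exp(2*x)) + 64*exp(6*x + 2*exp(2*x))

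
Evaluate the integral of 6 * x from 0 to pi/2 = 3*pi^2/4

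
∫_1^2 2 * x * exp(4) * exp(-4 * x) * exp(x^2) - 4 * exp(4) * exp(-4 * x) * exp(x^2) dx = 1 - E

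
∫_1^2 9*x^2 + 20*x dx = 51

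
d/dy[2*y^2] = 4*y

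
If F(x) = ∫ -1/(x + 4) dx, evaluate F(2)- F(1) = -log(6) + log(5)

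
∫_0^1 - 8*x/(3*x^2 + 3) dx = -4*log(2)/3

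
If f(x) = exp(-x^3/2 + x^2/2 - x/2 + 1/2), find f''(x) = (9*x^4 - 12*x^3 + 10*x^2 - 16*x + 5)*exp(-x^3/2 + x^2/2 - x/2 + 1/2)/4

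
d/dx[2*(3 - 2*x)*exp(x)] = -4*x*exp(x) + 2*exp(x)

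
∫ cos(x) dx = sin(x) + C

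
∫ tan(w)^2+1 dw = tan(w) + C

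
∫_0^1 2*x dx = 1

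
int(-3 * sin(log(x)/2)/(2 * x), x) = 3*cos(log(x)/2) + C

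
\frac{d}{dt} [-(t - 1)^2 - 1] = 2 - 2*t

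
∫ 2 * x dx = x^2 + C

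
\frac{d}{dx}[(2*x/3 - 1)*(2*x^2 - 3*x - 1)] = 4*x^2 - 8*x + 7/3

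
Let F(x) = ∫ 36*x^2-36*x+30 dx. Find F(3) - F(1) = 228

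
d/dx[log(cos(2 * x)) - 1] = -2*tan(2*x)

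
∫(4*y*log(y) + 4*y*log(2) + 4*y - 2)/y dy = 2*(2*y - 1)*log(2*y) + C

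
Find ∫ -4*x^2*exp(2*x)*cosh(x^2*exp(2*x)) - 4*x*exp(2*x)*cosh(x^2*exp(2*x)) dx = -2*sinh(x^2*exp(2*x)) + C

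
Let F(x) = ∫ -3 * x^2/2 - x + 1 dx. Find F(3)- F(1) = -15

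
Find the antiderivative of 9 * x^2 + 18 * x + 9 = 3*x^3 + 9*x^2 + 9*x + C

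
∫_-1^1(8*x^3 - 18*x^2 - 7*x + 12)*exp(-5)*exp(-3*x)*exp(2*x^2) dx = -6*exp(-6)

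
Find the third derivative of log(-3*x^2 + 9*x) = (4*x^3 - 18*x^2 + 54*x - 54)/(x^6 - 9*x^5 + 27*x^4 - 27*x^3)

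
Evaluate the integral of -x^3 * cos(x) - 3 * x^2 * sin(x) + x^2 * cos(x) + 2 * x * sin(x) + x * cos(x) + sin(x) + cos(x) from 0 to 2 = -sin(2)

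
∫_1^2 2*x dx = 3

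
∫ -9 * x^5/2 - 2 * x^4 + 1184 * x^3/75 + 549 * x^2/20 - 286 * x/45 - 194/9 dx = -3*x^6/4 - 2*x^5/5 + 296*x^4/75 + 183*x^3/20 - 143*x^2/45 - 194*x/9 + C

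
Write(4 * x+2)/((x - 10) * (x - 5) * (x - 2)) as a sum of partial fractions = 5/(12*(x - 2)) - 22/(15*(x - 5)) + 21/(20*(x - 10))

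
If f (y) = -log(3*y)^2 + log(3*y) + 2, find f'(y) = (-2*log(y) - 2*log(3) + 1)/y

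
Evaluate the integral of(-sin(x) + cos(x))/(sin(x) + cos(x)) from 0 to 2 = log(sin(pi/4 + 2)) + log(2)/2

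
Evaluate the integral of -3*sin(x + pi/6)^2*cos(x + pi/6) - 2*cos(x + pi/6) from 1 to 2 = -2*sin(pi/6 + 2) - sin(pi/6 + 2)^3 + sin(pi/6 + 1)^3 + 2*sin(pi/6 + 1)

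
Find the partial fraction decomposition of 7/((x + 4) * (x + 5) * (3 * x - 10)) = 63/(550*(3*x - 10)) + 7/(25*(x + 5)) - 7/(22*(x + 4))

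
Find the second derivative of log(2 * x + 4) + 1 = -1/(x^2 + 4*x + 4)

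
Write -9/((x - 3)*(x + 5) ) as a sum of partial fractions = 9/(8*(x + 5)) - 9/(8*(x - 3))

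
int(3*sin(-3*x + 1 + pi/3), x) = cos(-3*x + 1 + pi/3) + C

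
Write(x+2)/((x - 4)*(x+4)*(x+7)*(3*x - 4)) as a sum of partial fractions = -9/(320*(3*x - 4)) + 1/(165*(x + 7)) - 1/(192*(x + 4)) + 3/(352*(x - 4))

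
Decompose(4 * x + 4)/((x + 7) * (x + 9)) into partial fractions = 16/(x + 9) - 12/(x + 7)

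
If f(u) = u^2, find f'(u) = 2*u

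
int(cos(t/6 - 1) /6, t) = sin(t/6 - 1) + C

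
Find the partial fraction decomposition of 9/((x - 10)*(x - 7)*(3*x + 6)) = 1/(36*(x + 2)) - 1/(9*(x - 7)) + 1/(12*(x - 10))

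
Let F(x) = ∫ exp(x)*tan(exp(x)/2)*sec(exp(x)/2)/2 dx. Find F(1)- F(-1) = -sec(exp(-1)/2) + sec(E/2)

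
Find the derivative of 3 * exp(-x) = -3*exp(-x)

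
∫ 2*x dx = x^2 + C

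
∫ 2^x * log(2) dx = 2^x + C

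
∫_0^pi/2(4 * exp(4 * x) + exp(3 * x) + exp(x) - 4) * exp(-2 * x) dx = -exp(-pi/2) + exp(pi/2) + 2*(-exp(-pi/2) + exp(pi/2))^2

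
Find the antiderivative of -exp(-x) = exp(-x) + C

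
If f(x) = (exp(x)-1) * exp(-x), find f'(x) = exp(-x)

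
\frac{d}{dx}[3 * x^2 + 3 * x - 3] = 6*x + 3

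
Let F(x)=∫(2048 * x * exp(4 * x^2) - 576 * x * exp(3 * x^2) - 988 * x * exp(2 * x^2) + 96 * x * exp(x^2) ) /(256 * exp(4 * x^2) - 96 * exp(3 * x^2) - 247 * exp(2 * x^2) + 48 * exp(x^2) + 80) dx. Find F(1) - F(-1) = 0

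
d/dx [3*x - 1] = 3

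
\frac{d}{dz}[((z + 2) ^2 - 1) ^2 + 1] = 4*z^3 + 24*z^2 + 44*z + 24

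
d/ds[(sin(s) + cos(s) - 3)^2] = 2*cos(2*s) - 6*sqrt(2)*cos(s + pi/4)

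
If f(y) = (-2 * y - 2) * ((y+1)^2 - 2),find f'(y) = -6*y^2 - 12*y - 2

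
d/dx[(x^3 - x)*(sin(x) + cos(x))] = sqrt(2)*(x^3*cos(x + pi/4) + 3*x^2*sin(x + pi/4) - x*cos(x + pi/4) - sin(x + pi/4))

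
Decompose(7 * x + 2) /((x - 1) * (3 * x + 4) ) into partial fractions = 22/(7*(3*x + 4)) + 9/(7*(x - 1))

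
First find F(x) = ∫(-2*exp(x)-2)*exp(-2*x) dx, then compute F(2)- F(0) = -4 + (exp(-2) + 1)^2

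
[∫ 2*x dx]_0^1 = 1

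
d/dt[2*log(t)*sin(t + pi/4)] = 2*(t*log(t)*cos(t + pi/4) + sin(t + pi/4))/t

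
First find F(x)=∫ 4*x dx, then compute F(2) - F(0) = 8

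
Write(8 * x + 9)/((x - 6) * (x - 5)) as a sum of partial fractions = -49/(x - 5) + 57/(x - 6)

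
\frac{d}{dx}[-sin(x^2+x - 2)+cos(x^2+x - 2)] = -2*x*sin(x^2 + x - 2) - 2*x*cos(x^2 + x - 2) - sin(x^2 + x - 2) - cos(x^2 + x - 2)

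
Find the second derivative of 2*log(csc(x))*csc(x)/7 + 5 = 2*(-log(1/sin(x)) + 2*log(1/sin(x))/sin(x)^2 - 2 + 3/sin(x)^2)/(7*sin(x))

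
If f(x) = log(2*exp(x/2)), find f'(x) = 1/2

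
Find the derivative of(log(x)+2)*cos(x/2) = (-x*log(x)*sin(x/2) - 2*x*sin(x/2) + 2*cos(x/2))/(2*x)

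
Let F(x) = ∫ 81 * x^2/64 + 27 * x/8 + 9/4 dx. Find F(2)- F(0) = 117/8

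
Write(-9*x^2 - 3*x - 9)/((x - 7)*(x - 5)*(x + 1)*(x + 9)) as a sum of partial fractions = 711/(1792*(x + 9)) - 5/(128*(x + 1)) + 83/(56*(x - 5)) - 471/(256*(x - 7))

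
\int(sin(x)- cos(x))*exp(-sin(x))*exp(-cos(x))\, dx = exp(-sqrt(2)*sin(x + pi/4)) + C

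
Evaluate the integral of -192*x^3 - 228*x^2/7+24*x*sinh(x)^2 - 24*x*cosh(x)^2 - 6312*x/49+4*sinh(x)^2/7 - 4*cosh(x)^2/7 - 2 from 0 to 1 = -6754/49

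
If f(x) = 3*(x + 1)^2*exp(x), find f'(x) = 3*x^2*exp(x) + 12*x*exp(x) + 9*exp(x)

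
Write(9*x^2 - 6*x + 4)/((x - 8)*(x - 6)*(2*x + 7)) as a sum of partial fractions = 541/(437*(2*x + 7)) - 146/(19*(x - 6)) + 266/(23*(x - 8))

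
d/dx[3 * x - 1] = 3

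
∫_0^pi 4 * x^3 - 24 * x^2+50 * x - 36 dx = -20 + (-2 + pi)^2 + (-2 + pi)^4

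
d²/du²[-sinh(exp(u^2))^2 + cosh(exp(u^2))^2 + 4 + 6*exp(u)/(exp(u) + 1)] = (-6*exp(2*u) + 6*exp(u))/(exp(3*u) + 3*exp(2*u) + 3*exp(u) + 1)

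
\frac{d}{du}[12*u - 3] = 12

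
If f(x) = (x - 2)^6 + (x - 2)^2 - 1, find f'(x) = 6*x^5 - 60*x^4 + 240*x^3 - 480*x^2 + 482*x - 196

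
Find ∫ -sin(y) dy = cos(y) + C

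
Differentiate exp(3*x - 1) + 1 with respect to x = 3*exp(3*x - 1)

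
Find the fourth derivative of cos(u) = cos(u)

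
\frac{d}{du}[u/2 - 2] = 1/2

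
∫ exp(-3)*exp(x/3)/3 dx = exp(x/3 - 3) + C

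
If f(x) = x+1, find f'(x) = 1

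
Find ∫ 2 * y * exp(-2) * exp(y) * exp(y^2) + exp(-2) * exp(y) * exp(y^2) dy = exp(y^2 + y - 2) + C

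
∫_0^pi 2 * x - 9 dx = -16 - pi + (4 - pi)^2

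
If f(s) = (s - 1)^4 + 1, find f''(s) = 12*s^2 - 24*s + 12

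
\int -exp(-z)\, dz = exp(-z) + C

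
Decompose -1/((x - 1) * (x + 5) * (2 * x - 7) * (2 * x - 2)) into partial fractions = -4/(425*(2*x - 7)) + 1/(1224*(x + 5)) + 7/(1800*(x - 1)) + 1/(60*(x - 1)^2)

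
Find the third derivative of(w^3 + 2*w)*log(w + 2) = (6*w^3*log(w + 2) + 11*w^3 + 36*w^2*log(w + 2) + 54*w^2 + 72*w*log(w + 2) + 70*w + 48*log(w + 2) - 12)/(w^3 + 6*w^2 + 12*w + 8)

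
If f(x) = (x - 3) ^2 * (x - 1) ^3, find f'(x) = 5*x^4 - 36*x^3 + 90*x^2 - 92*x + 33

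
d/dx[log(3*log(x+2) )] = 1/(x*log(x + 2) + 2*log(x + 2))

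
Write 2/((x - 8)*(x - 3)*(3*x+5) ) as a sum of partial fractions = 9/(203*(3*x + 5)) - 1/(35*(x - 3)) + 2/(145*(x - 8))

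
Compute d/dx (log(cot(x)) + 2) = -2/sin(2*x)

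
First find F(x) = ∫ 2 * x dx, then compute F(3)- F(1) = 8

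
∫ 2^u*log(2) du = 2^u + C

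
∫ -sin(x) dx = cos(x) + C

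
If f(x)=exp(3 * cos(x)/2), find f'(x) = -3*exp(3*cos(x)/2)*sin(x)/2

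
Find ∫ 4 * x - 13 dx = 2*x^2 - 13*x + C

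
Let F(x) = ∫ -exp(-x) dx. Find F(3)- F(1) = -exp(-1) + exp(-3)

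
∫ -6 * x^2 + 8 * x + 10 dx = -2*x^3 + 4*x^2 + 10*x + C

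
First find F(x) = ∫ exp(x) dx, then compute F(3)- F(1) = -E + exp(3)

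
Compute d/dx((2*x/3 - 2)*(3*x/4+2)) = x - 1/6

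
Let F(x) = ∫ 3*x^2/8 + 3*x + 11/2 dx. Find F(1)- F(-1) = 45/4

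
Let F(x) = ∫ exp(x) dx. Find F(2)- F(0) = -1 + exp(2)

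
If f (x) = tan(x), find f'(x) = cos(x)^(-2)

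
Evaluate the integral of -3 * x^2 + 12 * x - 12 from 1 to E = -1 + (2 - E)^3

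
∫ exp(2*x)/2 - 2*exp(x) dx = (exp(x) - 4)^2/4 + C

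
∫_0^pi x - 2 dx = -2 + (-2 + pi)^2/2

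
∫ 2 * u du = u^2 + C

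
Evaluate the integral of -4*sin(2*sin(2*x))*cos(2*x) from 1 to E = cos(2*sin(2*E)) - cos(2*sin(2))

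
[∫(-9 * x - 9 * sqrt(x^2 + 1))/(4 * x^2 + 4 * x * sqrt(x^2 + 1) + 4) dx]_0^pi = -9*log(pi + sqrt(1 + pi^2))/4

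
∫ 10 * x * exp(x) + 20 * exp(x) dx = 10*(x + 1)*exp(x) + C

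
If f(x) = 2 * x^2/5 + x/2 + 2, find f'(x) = 4*x/5 + 1/2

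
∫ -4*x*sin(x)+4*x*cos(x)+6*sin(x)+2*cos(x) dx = 2*sqrt(2)*(2*x - 1)*sin(x + pi/4) + C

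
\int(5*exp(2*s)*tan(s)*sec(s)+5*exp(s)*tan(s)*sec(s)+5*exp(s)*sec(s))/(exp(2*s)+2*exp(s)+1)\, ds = 5*(exp(s)*sec(s) - exp(s) - 1)/(exp(s) + 1) + C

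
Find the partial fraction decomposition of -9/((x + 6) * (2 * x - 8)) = 9/(20*(x + 6)) - 9/(20*(x - 4))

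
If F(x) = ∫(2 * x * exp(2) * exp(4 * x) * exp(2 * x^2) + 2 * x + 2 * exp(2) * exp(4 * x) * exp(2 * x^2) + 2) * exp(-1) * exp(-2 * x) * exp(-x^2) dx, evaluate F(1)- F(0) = -E - exp(-4) + exp(-1) + exp(4)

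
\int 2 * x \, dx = x^2 + C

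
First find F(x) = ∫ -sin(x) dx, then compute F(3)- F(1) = cos(3) - cos(1)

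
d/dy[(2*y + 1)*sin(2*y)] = 4*y*cos(2*y) + 2*sin(2*y) + 2*cos(2*y)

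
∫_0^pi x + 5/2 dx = -3 + (1 + pi/2)*(3 + pi)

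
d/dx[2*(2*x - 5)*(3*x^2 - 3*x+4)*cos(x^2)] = -24*x^4*sin(x^2) + 84*x^3*sin(x^2) - 92*x^2*sin(x^2) + 36*x^2*cos(x^2) + 80*x*sin(x^2) - 84*x*cos(x^2) + 46*cos(x^2)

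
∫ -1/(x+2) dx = -log(x + 2) + C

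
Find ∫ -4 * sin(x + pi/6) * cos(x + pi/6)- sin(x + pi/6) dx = cos(x + pi/6) + cos(2*x + pi/3) + 1 + C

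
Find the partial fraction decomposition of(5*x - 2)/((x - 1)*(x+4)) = 22/(5*(x + 4)) + 3/(5*(x - 1))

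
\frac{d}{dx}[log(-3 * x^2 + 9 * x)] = (2*x - 3)/(x^2 - 3*x)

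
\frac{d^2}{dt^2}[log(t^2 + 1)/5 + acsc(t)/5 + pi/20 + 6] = (-2*t^7 + 2*t^6*sqrt(1 - 1/t^2) + 6*t^5 + 3*t^4*sqrt(1 - 1/t^2) - 6*t^3 + 2*t - sqrt(1 - 1/t^2))/(5*t^9 - 10*t^5 + 5*t)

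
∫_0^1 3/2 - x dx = 1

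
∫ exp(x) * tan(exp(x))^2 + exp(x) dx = tan(exp(x)) + C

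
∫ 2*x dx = x^2 + C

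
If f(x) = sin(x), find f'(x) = cos(x)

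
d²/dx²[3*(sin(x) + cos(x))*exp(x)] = 6*sqrt(2)*exp(x)*cos(x + pi/4)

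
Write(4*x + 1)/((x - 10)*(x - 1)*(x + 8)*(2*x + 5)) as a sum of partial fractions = -72/(1925*(2*x + 5)) + 31/(1782*(x + 8)) - 5/(567*(x - 1)) + 41/(4050*(x - 10))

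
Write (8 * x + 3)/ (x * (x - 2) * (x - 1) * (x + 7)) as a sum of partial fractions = 53/(504*(x + 7)) - 11/(8*(x - 1)) + 19/(18*(x - 2)) + 3/(14*x)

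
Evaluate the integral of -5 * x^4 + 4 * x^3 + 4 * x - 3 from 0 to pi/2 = (-1 + pi/2)^2*(-pi^3/8 - pi^2/4 - pi/2 + 1) - 1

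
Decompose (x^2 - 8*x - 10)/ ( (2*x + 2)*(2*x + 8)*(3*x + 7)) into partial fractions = -127/(80*(3*x + 7)) + 19/(30*(x + 4)) - 1/(48*(x + 1))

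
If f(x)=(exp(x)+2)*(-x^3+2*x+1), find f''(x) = -x^3*exp(x) - 6*x^2*exp(x) - 4*x*exp(x) - 12*x + 5*exp(x)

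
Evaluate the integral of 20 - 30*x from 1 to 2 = -25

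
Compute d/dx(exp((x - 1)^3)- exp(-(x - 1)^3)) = (3*x^2*exp(2*x^3 - 6*x^2 + 6*x - 2) + 3*x^2 - 6*x*exp(2*x^3 - 6*x^2 + 6*x - 2) - 6*x + 3*exp(2*x^3 - 6*x^2 + 6*x - 2) + 3)*exp(-x^3 + 3*x^2 - 3*x + 1)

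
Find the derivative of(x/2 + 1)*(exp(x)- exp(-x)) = (x*exp(2*x) + x + 3*exp(2*x) + 1)*exp(-x)/2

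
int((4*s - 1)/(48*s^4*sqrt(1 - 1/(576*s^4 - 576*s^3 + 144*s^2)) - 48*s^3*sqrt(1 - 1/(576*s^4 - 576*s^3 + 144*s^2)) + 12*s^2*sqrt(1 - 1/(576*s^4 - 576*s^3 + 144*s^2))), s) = asec(12*s*(2*s - 1)) + C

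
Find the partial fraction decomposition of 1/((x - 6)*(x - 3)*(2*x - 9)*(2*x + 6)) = -4/(135*(2*x - 9)) - 1/(1620*(x + 3)) + 1/(108*(x - 3)) + 1/(162*(x - 6))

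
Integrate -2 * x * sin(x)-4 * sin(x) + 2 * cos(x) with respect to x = (2*x + 4)*cos(x) + C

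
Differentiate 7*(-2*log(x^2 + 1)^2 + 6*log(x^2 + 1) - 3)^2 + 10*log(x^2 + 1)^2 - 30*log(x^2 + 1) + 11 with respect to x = (224*x*log(x^2 + 1)^3 - 1008*x*log(x^2 + 1)^2 + 1384*x*log(x^2 + 1) - 564*x)/(x^2 + 1)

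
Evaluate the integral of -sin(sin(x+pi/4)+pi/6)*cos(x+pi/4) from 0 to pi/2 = 0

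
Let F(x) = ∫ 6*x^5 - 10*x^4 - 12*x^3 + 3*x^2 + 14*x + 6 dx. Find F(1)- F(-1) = 10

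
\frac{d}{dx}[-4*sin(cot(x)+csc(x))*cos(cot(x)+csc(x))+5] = 8*(cos(x) + 1)*sin(pi/4 + 1/tan(x) + 1/sin(x))*cos(pi/4 + 1/tan(x) + 1/sin(x))/sin(x)^2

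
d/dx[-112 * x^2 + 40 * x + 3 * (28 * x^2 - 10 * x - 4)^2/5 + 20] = 9408*x^3/5 - 1008*x^2 - 1864*x/5 + 88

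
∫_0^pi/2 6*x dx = 3*pi^2/4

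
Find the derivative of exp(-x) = -exp(-x)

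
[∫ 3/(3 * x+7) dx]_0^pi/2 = -log(7) + log(3*pi/2 + 7)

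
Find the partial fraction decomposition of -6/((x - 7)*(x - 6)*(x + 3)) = -1/(15*(x + 3)) + 2/(3*(x - 6)) - 3/(5*(x - 7))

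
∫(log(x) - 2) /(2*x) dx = (log(x) - 2)^2/4 + C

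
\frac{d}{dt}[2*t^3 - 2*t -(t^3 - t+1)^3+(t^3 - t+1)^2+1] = -9*t^8 + 21*t^6 - 12*t^5 - 15*t^4 + 16*t^3 + 6*t^2 - 4*t - 1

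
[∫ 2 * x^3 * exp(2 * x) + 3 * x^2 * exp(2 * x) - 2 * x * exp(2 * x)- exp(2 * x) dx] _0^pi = (-pi + pi^3)*exp(2*pi)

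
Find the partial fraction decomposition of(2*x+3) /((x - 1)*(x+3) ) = 3/(4*(x + 3)) + 5/(4*(x - 1))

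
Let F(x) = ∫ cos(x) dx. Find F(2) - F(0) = sin(2)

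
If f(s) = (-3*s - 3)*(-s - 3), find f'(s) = 6*s + 12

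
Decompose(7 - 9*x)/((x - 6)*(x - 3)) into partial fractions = 20/(3*(x - 3)) - 47/(3*(x - 6))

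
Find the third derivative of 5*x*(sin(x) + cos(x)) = -5*sqrt(2)*(x*cos(x + pi/4) + 3*sin(x + pi/4))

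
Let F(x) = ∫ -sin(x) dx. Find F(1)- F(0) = -1 + cos(1)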